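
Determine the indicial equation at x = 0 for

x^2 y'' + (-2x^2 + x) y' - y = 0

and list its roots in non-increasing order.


Divide by x^2 to reach normal form y'' + P_1(x) y' + P_2(x) y = 0 with P_1(x) = -2 + 1/x and P_2(x) = -1/x^2.
x = 0 is a singular point because the y'-coefficient -2 + 1/x has a pole at x = 0 and the y-coefficient -1/x^2 has a pole at x = 0.
It is a regular singular point because x P_1(x) = p(x) = 1 - 2x and x^2 P_2(x) = q(x) = -1 are polynomials, hence analytic at x = 0.
p(0) = 1,  q(0) = -1.
Indicial equation: r(r-1) + p(0) r + q(0) = 0, i.e. r^2 + (p(0) - 1) r + q(0) = 0, i.e. r^2 - 1 = 0.
Discriminant: (0)^2 - 4(-1) = 4, so r = (0 ± 2)/2.
Solving: r_1 = 1, r_2 = -1.

indicial: r^2 - 1 = 0; roots r_1 = 1, r_2 = -1


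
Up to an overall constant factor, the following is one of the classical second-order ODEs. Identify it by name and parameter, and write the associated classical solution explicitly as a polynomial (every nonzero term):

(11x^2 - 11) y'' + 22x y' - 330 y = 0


All three coefficients share the factor -11; dividing through by -11 gives  (1 - x^2) y'' - 2x y' + 30 y = 0.
This matches the Legendre equation (1 - x^2) y'' - 2x y' + n(n+1) y = 0 (note the -2x y' term) with n(n+1) = 30, so n = 5; the polynomial solution is P_5(x).
With y = sum_k a_k x^k, matching x^k gives (k+2)(k+1) a_{k+2} = [k(k+1) - n(n+1)] a_k = (k - 5)(k + 6) a_k. The right side vanishes at k = 5, so the series with the parity of 5 terminates at degree 5.
Standard normalization (P_n(1) = 1): leading coefficient (2n)!/(2^n (n!)^2) = 3628800/(32*14400) = 63/8, so a_5 = 63/8. Work downward with a_k = (k+1)(k+2) a_{k+2} / ((k - 5)(k + 6)):
  a_3 = (4)(5)(63/8) / ((3 - 5)(3 + 6)) = (315/2)/(-18) = -35/4
  a_1 = (2)(3)(-35/4) / ((1 - 5)(1 + 6)) = (-105/2)/(-28) = 15/8
Hence P_5(x) = 63 x^5/8 - 35 x^3/4 + 15 x/8.

P_5(x); series = 63 x^5/8 - 35 x^3/4 + 15 x/8


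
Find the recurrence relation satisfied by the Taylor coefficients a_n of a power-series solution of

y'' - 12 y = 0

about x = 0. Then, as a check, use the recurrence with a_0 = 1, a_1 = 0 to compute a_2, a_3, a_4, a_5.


Substitute y = sum_n a_n x^n into y'' + (const) y = 0.
y''(x) = sum_{n>=0} (n+2)(n+1) a_{n+2} x^n.
The ODE becomes sum_n [(n+2)(n+1) a_{n+2} - 12 a_n] x^n = 0.
Setting each coefficient to zero gives the recurrence:
  (n+2)(n+1) a_{n+2} - 12 a_n = 0,
  a_{n+2} = 12 / ((n+1)(n+2)) a_n.

Check with a_0 = 1, a_1 = 0 (apply the recurrence for n = 0, 1, 2, 3): a_0 = 1, a_1 = 0, a_2 = 6, a_3 = 0, a_4 = 6, a_5 = 0.

a_{n+2} = 12/((n+1)(n+2)) * a_n; check: a_0 = 1, a_1 = 0, a_2 = 6, a_3 = 0, a_4 = 6, a_5 = 0


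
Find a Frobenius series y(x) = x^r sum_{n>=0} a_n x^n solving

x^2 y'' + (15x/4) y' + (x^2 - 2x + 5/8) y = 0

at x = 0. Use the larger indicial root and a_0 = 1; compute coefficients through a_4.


Write in Frobenius form y'' + (p(x)/x) y' + (q(x)/x^2) y = 0:
  p(x) = 15/4,  q(x) = x^2 - 2x + 5/8.
Indicial equation: r(r-1) + (15/4) r + (5/8) = 0 -> roots r_1 = -1/4, r_2 = -5/2.
Take r = r_1 = -1/4. Let y(x) = x^r sum_{n>=0} a_n x^n with a_0 = 1.
Substitute y = x^r sum a_n x^n and match x^{r+n}. The recurrence is
  D(n) a_n - 2 a_{n-1} + 1 a_{n-2} = 0,  where D(n) = (r+n)(r+n-1) + (15/4)(r+n) + (5/8).
  a_n = [2 a_{n-1} - 1 a_{n-2}] / D(n).
Since the indicial polynomial factors as (r - r_1)(r - r_2), D(n) = (r_1 + n - r_1)(r_1 + n - r_2) = n(n + 9/4).
Evaluating step by step (a_0 = 1):
  n = 1: D(1) = 1(1 + 9/4) = 13/4; numerator = 2(1) = 2; a_1 = (2)/(13/4) = 8/13
  n = 2: D(2) = 2(2 + 9/4) = 17/2; numerator = 2(8/13) - 1(1) = 3/13; a_2 = (3/13)/(17/2) = 6/221
  n = 3: D(3) = 3(3 + 9/4) = 63/4; numerator = 2(6/221) - 1(8/13) = -124/221; a_3 = (-124/221)/(63/4) = -496/13923
  n = 4: D(4) = 4(4 + 9/4) = 25; numerator = 2(-496/13923) - 1(6/221) = -1370/13923; a_4 = (-1370/13923)/(25) = -274/69615

r = -1/4; a_0 = 1; a_1 = 8/13; a_2 = 6/221; a_3 = -496/13923; a_4 = -274/69615


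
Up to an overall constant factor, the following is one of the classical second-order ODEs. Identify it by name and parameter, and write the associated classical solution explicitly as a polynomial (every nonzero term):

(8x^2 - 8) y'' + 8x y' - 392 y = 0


All three coefficients share the factor -8; dividing through by -8 gives  (1 - x^2) y'' - x y' + 49 y = 0.
This matches the Chebyshev equation (1 - x^2) y'' - x y' + n^2 y = 0 (note the -x y' term, not -2x y') with n^2 = 49, so n = 7; the polynomial solution is T_7(x).
With y = sum_k a_k x^k, matching x^k gives (k+2)(k+1) a_{k+2} = (k^2 - n^2) a_k = (k - 7)(k + 7) a_k. The right side vanishes at k = 7, so the series with the parity of 7 terminates at degree 7.
Standard normalization: leading coefficient of T_n is 2^(n-1), so a_7 = 2^6 = 64. Work downward with a_k = (k+1)(k+2) a_{k+2} / ((k - 7)(k + 7)):
  a_5 = (6)(7)(64) / ((5 - 7)(5 + 7)) = 2688/(-24) = -112
  a_3 = (4)(5)(-112) / ((3 - 7)(3 + 7)) = -2240/(-40) = 56
  a_1 = (2)(3)(56) / ((1 - 7)(1 + 7)) = 336/(-48) = -7
Hence T_7(x) = 64 x^7 - 112 x^5 + 56 x^3 - 7 x.

T_7(x); series = 64 x^7 - 112 x^5 + 56 x^3 - 7 x


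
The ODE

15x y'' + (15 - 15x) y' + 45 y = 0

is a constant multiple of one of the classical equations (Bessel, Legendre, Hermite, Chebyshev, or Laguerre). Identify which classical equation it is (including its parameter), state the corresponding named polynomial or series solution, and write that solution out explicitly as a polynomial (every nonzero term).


All three coefficients share the factor 15; dividing through by 15 gives  x y'' + (1 - x) y' + 3 y = 0.
This matches the Laguerre equation x y'' + (1 - x) y' + n y = 0 with n = 3; the polynomial solution is L_3(x).
With y = sum_k a_k x^k, matching x^k gives (k+1)k a_{k+1} + (k+1) a_{k+1} - k a_k + n a_k = 0, i.e. (k+1)^2 a_{k+1} = (k - n) a_k = (k - 3) a_k. The right side vanishes at k = 3, so the series terminates at degree 3.
Standard normalization L_n(0) = 1 gives a_0 = 1. Work upward with a_{k+1} = (k - 3) a_k / (k+1)^2:
  a_1 = (0 - 3)(1) / 1^2 = -3/1 = -3
  a_2 = (1 - 3)(-3) / 2^2 = 6/4 = 3/2
  a_3 = (2 - 3)(3/2) / 3^2 = (-3/2)/9 = -1/6
Hence L_3(x) = -x^3/6 + 3 x^2/2 - 3 x + 1.

L_3(x); series = -x^3/6 + 3 x^2/2 - 3 x + 1


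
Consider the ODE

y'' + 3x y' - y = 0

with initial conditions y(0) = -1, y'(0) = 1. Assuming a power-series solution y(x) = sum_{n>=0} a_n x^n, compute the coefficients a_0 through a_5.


Ansatz: y(x) = sum_{n>=0} a_n x^n, so y'(x) = sum_{n>=1} n a_n x^(n-1) and y''(x) = sum_{n>=2} n(n-1) a_n x^(n-2).
Substitute into P(x) y'' + Q(x) y' + R(x) y = 0 with P(x) = 1, Q(x) = 3x, R(x) = -1, and match powers of x.
Initial conditions: a_0 = -1, a_1 = 1.
Setting the coefficient of each power of x to zero and solving order by order (substituting the coefficients already found):
  x^0: 2 a_2 - a_0 = 0  ->  2 a_2 = a_0 = -1  ->  a_2 = -1/2
  x^1: 6 a_3 + 2 a_1 = 0  ->  6 a_3 = -2 a_1 = -2  ->  a_3 = -1/3
  x^2: 12 a_4 + 5 a_2 = 0  ->  12 a_4 = -5 a_2 = 5/2  ->  a_4 = 5/24
  x^3: 20 a_5 + 8 a_3 = 0  ->  20 a_5 = -8 a_3 = 8/3  ->  a_5 = 2/15
Truncated series: y(x) = -1 + x - (1/2) x^2 - (1/3) x^3 + (5/24) x^4 + (2/15) x^5 + O(x^6).

a_0 = -1; a_1 = 1; a_2 = -1/2; a_3 = -1/3; a_4 = 5/24; a_5 = 2/15


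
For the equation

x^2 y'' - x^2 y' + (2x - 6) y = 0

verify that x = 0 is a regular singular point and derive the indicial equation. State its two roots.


Divide by x^2 to reach normal form y'' + P_1(x) y' + P_2(x) y = 0 with P_1(x) = -1 and P_2(x) = 2/x - 6/x^2.
x = 0 is a singular point because the y-coefficient 2/x - 6/x^2 has a pole at x = 0.
It is a regular singular point because x P_1(x) = p(x) = -x and x^2 P_2(x) = q(x) = 2x - 6 are polynomials, hence analytic at x = 0.
p(0) = 0,  q(0) = -6.
Indicial equation: r(r-1) + p(0) r + q(0) = 0, i.e. r^2 + (p(0) - 1) r + q(0) = 0, i.e. r^2 - 1 r - 6 = 0.
Discriminant: (-1)^2 - 4(-6) = 25, so r = (1 ± 5)/2.
Solving: r_1 = 3, r_2 = -2.

indicial: r^2 - 1 r - 6 = 0; roots r_1 = 3, r_2 = -2


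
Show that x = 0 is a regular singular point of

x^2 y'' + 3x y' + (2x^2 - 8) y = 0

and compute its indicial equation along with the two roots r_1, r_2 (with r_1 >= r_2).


Divide by x^2 to reach normal form y'' + P_1(x) y' + P_2(x) y = 0 with P_1(x) = 3/x and P_2(x) = 2 - 8/x^2.
x = 0 is a singular point because the y'-coefficient 3/x has a pole at x = 0 and the y-coefficient 2 - 8/x^2 has a pole at x = 0.
It is a regular singular point because x P_1(x) = p(x) = 3 and x^2 P_2(x) = q(x) = 2x^2 - 8 are polynomials, hence analytic at x = 0.
p(0) = 3,  q(0) = -8.
Indicial equation: r(r-1) + p(0) r + q(0) = 0, i.e. r^2 + (p(0) - 1) r + q(0) = 0, i.e. r^2 + 2 r - 8 = 0.
Discriminant: (2)^2 - 4(-8) = 36, so r = (-2 ± 6)/2.
Solving: r_1 = 2, r_2 = -4.

indicial: r^2 + 2 r - 8 = 0; roots r_1 = 2, r_2 = -4


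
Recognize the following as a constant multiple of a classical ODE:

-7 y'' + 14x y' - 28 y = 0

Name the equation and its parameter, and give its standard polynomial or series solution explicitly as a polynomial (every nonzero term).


All three coefficients share the factor -7; dividing through by -7 gives  y'' - 2x y' + 4 y = 0.
This matches the Hermite equation y'' - 2x y' + 2n y = 0 with 2n = 4, so n = 2; the polynomial solution is H_2(x).
With y = sum_k a_k x^k, matching x^k gives (k+2)(k+1) a_{k+2} = 2(k - n) a_k = 2(k - 2) a_k. The right side vanishes at k = 2, so the series with the parity of 2 terminates at degree 2.
Standard normalization: leading coefficient of H_n is 2^n, so a_2 = 2^2 = 4. Work downward with a_k = (k+1)(k+2) a_{k+2} / (2(k - n)):
  a_0 = (1)(2)(4) / (2(0 - 2)) = 8/(-4) = -2
Hence H_2(x) = 4 x^2 - 2.

H_2(x); series = 4 x^2 - 2


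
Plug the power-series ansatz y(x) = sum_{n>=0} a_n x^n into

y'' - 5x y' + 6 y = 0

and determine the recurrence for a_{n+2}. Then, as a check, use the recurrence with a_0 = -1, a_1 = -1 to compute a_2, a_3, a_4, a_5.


Substitute y = sum_n a_n x^n.
y''(x) has coefficient (n+2)(n+1) a_{n+2} at x^n;
-5 x y'(x) has coefficient -5 n a_n at x^n (shift);
6 y(x) has coefficient 6 a_n at x^n.
Matching x^n: (n+2)(n+1) a_{n+2} + (-5n + 6) a_n = 0.
Thus a_{n+2} = (5n - 6) / ((n+1)(n+2)) * a_n.

Check with a_0 = -1, a_1 = -1 (apply the recurrence for n = 0, 1, 2, 3): a_0 = -1, a_1 = -1, a_2 = 3, a_3 = 1/6, a_4 = 1, a_5 = 3/40.

a_(n+2) = (5n - 6) / ((n+1)(n+2)) * a_n; check: a_0 = -1, a_1 = -1, a_2 = 3, a_3 = 1/6, a_4 = 1, a_5 = 3/40


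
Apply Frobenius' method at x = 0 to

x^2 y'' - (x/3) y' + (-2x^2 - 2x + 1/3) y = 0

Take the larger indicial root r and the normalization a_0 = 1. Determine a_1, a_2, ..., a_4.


Write in Frobenius form y'' + (p(x)/x) y' + (q(x)/x^2) y = 0:
  p(x) = -1/3,  q(x) = -2x^2 - 2x + 1/3.
Indicial equation: r(r-1) + (-1/3) r + (1/3) = 0 -> roots r_1 = 1, r_2 = 1/3.
Take r = r_1 = 1. Let y(x) = x^r sum_{n>=0} a_n x^n with a_0 = 1.
Substitute y = x^r sum a_n x^n and match x^{r+n}. The recurrence is
  D(n) a_n - 2 a_{n-1} - 2 a_{n-2} = 0,  where D(n) = (r+n)(r+n-1) + (-1/3)(r+n) + (1/3).
  a_n = [2 a_{n-1} + 2 a_{n-2}] / D(n).
Since the indicial polynomial factors as (r - r_1)(r - r_2), D(n) = (r_1 + n - r_1)(r_1 + n - r_2) = n(n + 2/3).
Evaluating step by step (a_0 = 1):
  n = 1: D(1) = 1(1 + 2/3) = 5/3; numerator = 2(1) = 2; a_1 = (2)/(5/3) = 6/5
  n = 2: D(2) = 2(2 + 2/3) = 16/3; numerator = 2(6/5) + 2(1) = 22/5; a_2 = (22/5)/(16/3) = 33/40
  n = 3: D(3) = 3(3 + 2/3) = 11; numerator = 2(33/40) + 2(6/5) = 81/20; a_3 = (81/20)/(11) = 81/220
  n = 4: D(4) = 4(4 + 2/3) = 56/3; numerator = 2(81/220) + 2(33/40) = 105/44; a_4 = (105/44)/(56/3) = 45/352

r = 1; a_0 = 1; a_1 = 6/5; a_2 = 33/40; a_3 = 81/220; a_4 = 45/352


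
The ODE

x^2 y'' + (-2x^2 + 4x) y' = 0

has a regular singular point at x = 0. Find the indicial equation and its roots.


Divide by x^2 to reach normal form y'' + P_1(x) y' + P_2(x) y = 0 with P_1(x) = -2 + 4/x and P_2(x) = 0.
x = 0 is a singular point because the y'-coefficient -2 + 4/x has a pole at x = 0.
It is a regular singular point because x P_1(x) = p(x) = 4 - 2x and x^2 P_2(x) = q(x) = 0 are polynomials, hence analytic at x = 0.
p(0) = 4,  q(0) = 0.
Indicial equation: r(r-1) + p(0) r + q(0) = 0, i.e. r^2 + (p(0) - 1) r + q(0) = 0, i.e. r^2 + 3 r = 0.
Discriminant: (3)^2 - 4(0) = 9, so r = (-3 ± 3)/2.
Solving: r_1 = 0, r_2 = -3.

indicial: r^2 + 3 r = 0; roots r_1 = 0, r_2 = -3


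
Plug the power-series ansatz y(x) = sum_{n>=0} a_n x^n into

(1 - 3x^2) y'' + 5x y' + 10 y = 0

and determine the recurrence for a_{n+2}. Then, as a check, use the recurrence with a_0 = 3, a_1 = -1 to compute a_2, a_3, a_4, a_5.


Substitute y = sum_n a_n x^n.
(1 - 3 x^2) y'' contributes (n+2)(n+1) a_{n+2} - 3 n(n-1) a_n at x^n.
5 x y'(x) contributes 5 n a_n at x^n.
10 y(x) contributes 10 a_n at x^n.
Matching x^n: (n+2)(n+1) a_{n+2} + (-3 n(n-1) + 5 n + 10) a_n = 0.
Thus a_{n+2} = (3 n(n-1) - 5 n - 10) / ((n+1)(n+2)) * a_n.

Check with a_0 = 3, a_1 = -1 (apply the recurrence for n = 0, 1, 2, 3): a_0 = 3, a_1 = -1, a_2 = -15, a_3 = 5/2, a_4 = 35/2, a_5 = -7/8.

a_(n+2) = (3 n(n-1) - 5 n - 10) / ((n+1)(n+2)) * a_n; check: a_0 = 3, a_1 = -1, a_2 = -15, a_3 = 5/2, a_4 = 35/2, a_5 = -7/8


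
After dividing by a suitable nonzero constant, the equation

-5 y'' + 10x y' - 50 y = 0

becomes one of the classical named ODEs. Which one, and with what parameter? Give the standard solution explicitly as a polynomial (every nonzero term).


All three coefficients share the factor -5; dividing through by -5 gives  y'' - 2x y' + 10 y = 0.
This matches the Hermite equation y'' - 2x y' + 2n y = 0 with 2n = 10, so n = 5; the polynomial solution is H_5(x).
With y = sum_k a_k x^k, matching x^k gives (k+2)(k+1) a_{k+2} = 2(k - n) a_k = 2(k - 5) a_k. The right side vanishes at k = 5, so the series with the parity of 5 terminates at degree 5.
Standard normalization: leading coefficient of H_n is 2^n, so a_5 = 2^5 = 32. Work downward with a_k = (k+1)(k+2) a_{k+2} / (2(k - n)):
  a_3 = (4)(5)(32) / (2(3 - 5)) = 640/(-4) = -160
  a_1 = (2)(3)(-160) / (2(1 - 5)) = -960/(-8) = 120
Hence H_5(x) = 32 x^5 - 160 x^3 + 120 x.

H_5(x); series = 32 x^5 - 160 x^3 + 120 x


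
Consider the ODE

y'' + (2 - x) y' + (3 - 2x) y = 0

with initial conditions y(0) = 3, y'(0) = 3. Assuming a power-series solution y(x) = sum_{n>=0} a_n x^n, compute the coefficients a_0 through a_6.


Ansatz: y(x) = sum_{n>=0} a_n x^n, so y'(x) = sum_{n>=1} n a_n x^(n-1) and y''(x) = sum_{n>=2} n(n-1) a_n x^(n-2).
Substitute into P(x) y'' + Q(x) y' + R(x) y = 0 with P(x) = 1, Q(x) = 2 - x, R(x) = 3 - 2x, and match powers of x.
Initial conditions: a_0 = 3, a_1 = 3.
Setting the coefficient of each power of x to zero and solving order by order (substituting the coefficients already found):
  x^0: 2 a_2 + 2 a_1 + 3 a_0 = 0  ->  2 a_2 = -2 a_1 - 3 a_0 = -15  ->  a_2 = -15/2
  x^1: 6 a_3 + 4 a_2 + 2 a_1 - 2 a_0 = 0  ->  6 a_3 = -4 a_2 - 2 a_1 + 2 a_0 = 30  ->  a_3 = 5
  x^2: 12 a_4 + 6 a_3 + a_2 - 2 a_1 = 0  ->  12 a_4 = -6 a_3 - a_2 + 2 a_1 = -33/2  ->  a_4 = -11/8
  x^3: 20 a_5 + 8 a_4 - 2 a_2 = 0  ->  20 a_5 = -8 a_4 + 2 a_2 = -4  ->  a_5 = -1/5
  x^4: 30 a_6 + 10 a_5 - a_4 - 2 a_3 = 0  ->  30 a_6 = -10 a_5 + a_4 + 2 a_3 = 85/8  ->  a_6 = 17/48
Truncated series: y(x) = 3 + 3 x - (15/2) x^2 + 5 x^3 - (11/8) x^4 - (1/5) x^5 + (17/48) x^6 + O(x^7).

a_0 = 3; a_1 = 3; a_2 = -15/2; a_3 = 5; a_4 = -11/8; a_5 = -1/5; a_6 = 17/48


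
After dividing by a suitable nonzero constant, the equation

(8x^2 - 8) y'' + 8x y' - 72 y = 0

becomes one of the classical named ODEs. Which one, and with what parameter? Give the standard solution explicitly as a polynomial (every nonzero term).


All three coefficients share the factor -8; dividing through by -8 gives  (1 - x^2) y'' - x y' + 9 y = 0.
This matches the Chebyshev equation (1 - x^2) y'' - x y' + n^2 y = 0 (note the -x y' term, not -2x y') with n^2 = 9, so n = 3; the polynomial solution is T_3(x).
With y = sum_k a_k x^k, matching x^k gives (k+2)(k+1) a_{k+2} = (k^2 - n^2) a_k = (k - 3)(k + 3) a_k. The right side vanishes at k = 3, so the series with the parity of 3 terminates at degree 3.
Standard normalization: leading coefficient of T_n is 2^(n-1), so a_3 = 2^2 = 4. Work downward with a_k = (k+1)(k+2) a_{k+2} / ((k - 3)(k + 3)):
  a_1 = (2)(3)(4) / ((1 - 3)(1 + 3)) = 24/(-8) = -3
Hence T_3(x) = 4 x^3 - 3 x.

T_3(x); series = 4 x^3 - 3 x


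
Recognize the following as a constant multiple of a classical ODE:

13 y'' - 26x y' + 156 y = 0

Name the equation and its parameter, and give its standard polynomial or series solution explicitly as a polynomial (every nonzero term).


All three coefficients share the factor 13; dividing through by 13 gives  y'' - 2x y' + 12 y = 0.
This matches the Hermite equation y'' - 2x y' + 2n y = 0 with 2n = 12, so n = 6; the polynomial solution is H_6(x).
With y = sum_k a_k x^k, matching x^k gives (k+2)(k+1) a_{k+2} = 2(k - n) a_k = 2(k - 6) a_k. The right side vanishes at k = 6, so the series with the parity of 6 terminates at degree 6.
Standard normalization: leading coefficient of H_n is 2^n, so a_6 = 2^6 = 64. Work downward with a_k = (k+1)(k+2) a_{k+2} / (2(k - n)):
  a_4 = (5)(6)(64) / (2(4 - 6)) = 1920/(-4) = -480
  a_2 = (3)(4)(-480) / (2(2 - 6)) = -5760/(-8) = 720
  a_0 = (1)(2)(720) / (2(0 - 6)) = 1440/(-12) = -120
Hence H_6(x) = 64 x^6 - 480 x^4 + 720 x^2 - 120.

H_6(x); series = 64 x^6 - 480 x^4 + 720 x^2 - 120


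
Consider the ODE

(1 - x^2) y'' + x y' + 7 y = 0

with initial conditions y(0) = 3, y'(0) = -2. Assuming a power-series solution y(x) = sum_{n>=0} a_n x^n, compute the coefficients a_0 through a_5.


Ansatz: y(x) = sum_{n>=0} a_n x^n, so y'(x) = sum_{n>=1} n a_n x^(n-1) and y''(x) = sum_{n>=2} n(n-1) a_n x^(n-2).
Substitute into P(x) y'' + Q(x) y' + R(x) y = 0 with P(x) = 1 - x^2, Q(x) = x, R(x) = 7, and match powers of x.
Initial conditions: a_0 = 3, a_1 = -2.
Setting the coefficient of each power of x to zero and solving order by order (substituting the coefficients already found):
  x^0: 2 a_2 + 7 a_0 = 0  ->  2 a_2 = -7 a_0 = -21  ->  a_2 = -21/2
  x^1: 6 a_3 + 8 a_1 = 0  ->  6 a_3 = -8 a_1 = 16  ->  a_3 = 8/3
  x^2: 12 a_4 + 7 a_2 = 0  ->  12 a_4 = -7 a_2 = 147/2  ->  a_4 = 49/8
  x^3: 20 a_5 + 4 a_3 = 0  ->  20 a_5 = -4 a_3 = -32/3  ->  a_5 = -8/15
Truncated series: y(x) = 3 - 2 x - (21/2) x^2 + (8/3) x^3 + (49/8) x^4 - (8/15) x^5 + O(x^6).

a_0 = 3; a_1 = -2; a_2 = -21/2; a_3 = 8/3; a_4 = 49/8; a_5 = -8/15


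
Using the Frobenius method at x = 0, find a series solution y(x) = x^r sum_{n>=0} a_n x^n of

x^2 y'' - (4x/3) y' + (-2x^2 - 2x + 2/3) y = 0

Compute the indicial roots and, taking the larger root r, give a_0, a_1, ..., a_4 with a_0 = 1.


Write in Frobenius form y'' + (p(x)/x) y' + (q(x)/x^2) y = 0:
  p(x) = -4/3,  q(x) = -2x^2 - 2x + 2/3.
Indicial equation: r(r-1) + (-4/3) r + (2/3) = 0 -> roots r_1 = 2, r_2 = 1/3.
Take r = r_1 = 2. Let y(x) = x^r sum_{n>=0} a_n x^n with a_0 = 1.
Substitute y = x^r sum a_n x^n and match x^{r+n}. The recurrence is
  D(n) a_n - 2 a_{n-1} - 2 a_{n-2} = 0,  where D(n) = (r+n)(r+n-1) + (-4/3)(r+n) + (2/3).
  a_n = [2 a_{n-1} + 2 a_{n-2}] / D(n).
Since the indicial polynomial factors as (r - r_1)(r - r_2), D(n) = (r_1 + n - r_1)(r_1 + n - r_2) = n(n + 5/3).
Evaluating step by step (a_0 = 1):
  n = 1: D(1) = 1(1 + 5/3) = 8/3; numerator = 2(1) = 2; a_1 = (2)/(8/3) = 3/4
  n = 2: D(2) = 2(2 + 5/3) = 22/3; numerator = 2(3/4) + 2(1) = 7/2; a_2 = (7/2)/(22/3) = 21/44
  n = 3: D(3) = 3(3 + 5/3) = 14; numerator = 2(21/44) + 2(3/4) = 27/11; a_3 = (27/11)/(14) = 27/154
  n = 4: D(4) = 4(4 + 5/3) = 68/3; numerator = 2(27/154) + 2(21/44) = 201/154; a_4 = (201/154)/(68/3) = 603/10472

r = 2; a_0 = 1; a_1 = 3/4; a_2 = 21/44; a_3 = 27/154; a_4 = 603/10472


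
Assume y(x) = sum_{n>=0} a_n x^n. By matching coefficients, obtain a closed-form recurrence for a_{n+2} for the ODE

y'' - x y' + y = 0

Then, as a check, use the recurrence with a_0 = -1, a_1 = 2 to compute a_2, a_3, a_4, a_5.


Substitute y = sum_n a_n x^n.
y''(x) has coefficient (n+2)(n+1) a_{n+2} at x^n;
-x y'(x) has coefficient -n a_n at x^n (shift);
y(x) has coefficient 1 a_n at x^n.
Matching x^n: (n+2)(n+1) a_{n+2} + (-n + 1) a_n = 0.
Thus a_{n+2} = (n - 1) / ((n+1)(n+2)) * a_n.

Check with a_0 = -1, a_1 = 2 (apply the recurrence for n = 0, 1, 2, 3): a_0 = -1, a_1 = 2, a_2 = 1/2, a_3 = 0, a_4 = 1/24, a_5 = 0.

a_(n+2) = (n - 1) / ((n+1)(n+2)) * a_n; check: a_0 = -1, a_1 = 2, a_2 = 1/2, a_3 = 0, a_4 = 1/24, a_5 = 0


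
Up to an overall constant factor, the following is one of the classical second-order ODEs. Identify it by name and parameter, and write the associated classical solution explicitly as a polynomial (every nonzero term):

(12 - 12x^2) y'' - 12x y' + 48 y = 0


All three coefficients share the factor 12; dividing through by 12 gives  (1 - x^2) y'' - x y' + 4 y = 0.
This matches the Chebyshev equation (1 - x^2) y'' - x y' + n^2 y = 0 (note the -x y' term, not -2x y') with n^2 = 4, so n = 2; the polynomial solution is T_2(x).
With y = sum_k a_k x^k, matching x^k gives (k+2)(k+1) a_{k+2} = (k^2 - n^2) a_k = (k - 2)(k + 2) a_k. The right side vanishes at k = 2, so the series with the parity of 2 terminates at degree 2.
Standard normalization: leading coefficient of T_n is 2^(n-1), so a_2 = 2^1 = 2. Work downward with a_k = (k+1)(k+2) a_{k+2} / ((k - 2)(k + 2)):
  a_0 = (1)(2)(2) / ((0 - 2)(0 + 2)) = 4/(-4) = -1
Hence T_2(x) = 2 x^2 - 1.

T_2(x); series = 2 x^2 - 1


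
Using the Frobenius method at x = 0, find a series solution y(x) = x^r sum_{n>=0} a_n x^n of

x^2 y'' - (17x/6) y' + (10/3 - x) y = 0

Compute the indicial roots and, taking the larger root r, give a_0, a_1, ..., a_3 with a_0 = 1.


Write in Frobenius form y'' + (p(x)/x) y' + (q(x)/x^2) y = 0:
  p(x) = -17/6,  q(x) = 10/3 - x.
Indicial equation: r(r-1) + (-17/6) r + (10/3) = 0 -> roots r_1 = 5/2, r_2 = 4/3.
Take r = r_1 = 5/2. Let y(x) = x^r sum_{n>=0} a_n x^n with a_0 = 1.
Substitute y = x^r sum a_n x^n and match x^{r+n}. The recurrence is
  D(n) a_n - 1 a_{n-1} = 0,  where D(n) = (r+n)(r+n-1) + (-17/6)(r+n) + (10/3).
  a_n = 1 / D(n) * a_{n-1}.
Since the indicial polynomial factors as (r - r_1)(r - r_2), D(n) = (r_1 + n - r_1)(r_1 + n - r_2) = n(n + 7/6).
Evaluating step by step (a_0 = 1):
  n = 1: D(1) = 1(1 + 7/6) = 13/6; numerator = 1(1) = 1; a_1 = (1)/(13/6) = 6/13
  n = 2: D(2) = 2(2 + 7/6) = 19/3; numerator = 1(6/13) = 6/13; a_2 = (6/13)/(19/3) = 18/247
  n = 3: D(3) = 3(3 + 7/6) = 25/2; numerator = 1(18/247) = 18/247; a_3 = (18/247)/(25/2) = 36/6175

r = 5/2; a_0 = 1; a_1 = 6/13; a_2 = 18/247; a_3 = 36/6175


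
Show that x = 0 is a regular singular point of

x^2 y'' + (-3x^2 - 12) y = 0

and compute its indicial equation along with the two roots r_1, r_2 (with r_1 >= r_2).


Divide by x^2 to reach normal form y'' + P_1(x) y' + P_2(x) y = 0 with P_1(x) = 0 and P_2(x) = -3 - 12/x^2.
x = 0 is a singular point because the y-coefficient -3 - 12/x^2 has a pole at x = 0.
It is a regular singular point because x P_1(x) = p(x) = 0 and x^2 P_2(x) = q(x) = -3x^2 - 12 are polynomials, hence analytic at x = 0.
p(0) = 0,  q(0) = -12.
Indicial equation: r(r-1) + p(0) r + q(0) = 0, i.e. r^2 + (p(0) - 1) r + q(0) = 0, i.e. r^2 - 1 r - 12 = 0.
Discriminant: (-1)^2 - 4(-12) = 49, so r = (1 ± 7)/2.
Solving: r_1 = 4, r_2 = -3.

indicial: r^2 - 1 r - 12 = 0; roots r_1 = 4, r_2 = -3


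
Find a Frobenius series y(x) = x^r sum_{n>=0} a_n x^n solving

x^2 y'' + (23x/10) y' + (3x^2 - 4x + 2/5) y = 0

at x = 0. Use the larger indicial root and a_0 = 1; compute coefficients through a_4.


Write in Frobenius form y'' + (p(x)/x) y' + (q(x)/x^2) y = 0:
  p(x) = 23/10,  q(x) = 3x^2 - 4x + 2/5.
Indicial equation: r(r-1) + (23/10) r + (2/5) = 0 -> roots r_1 = -1/2, r_2 = -4/5.
Take r = r_1 = -1/2. Let y(x) = x^r sum_{n>=0} a_n x^n with a_0 = 1.
Substitute y = x^r sum a_n x^n and match x^{r+n}. The recurrence is
  D(n) a_n - 4 a_{n-1} + 3 a_{n-2} = 0,  where D(n) = (r+n)(r+n-1) + (23/10)(r+n) + (2/5).
  a_n = [4 a_{n-1} - 3 a_{n-2}] / D(n).
Since the indicial polynomial factors as (r - r_1)(r - r_2), D(n) = (r_1 + n - r_1)(r_1 + n - r_2) = n(n + 3/10).
Evaluating step by step (a_0 = 1):
  n = 1: D(1) = 1(1 + 3/10) = 13/10; numerator = 4(1) = 4; a_1 = (4)/(13/10) = 40/13
  n = 2: D(2) = 2(2 + 3/10) = 23/5; numerator = 4(40/13) - 3(1) = 121/13; a_2 = (121/13)/(23/5) = 605/299
  n = 3: D(3) = 3(3 + 3/10) = 99/10; numerator = 4(605/299) - 3(40/13) = -340/299; a_3 = (-340/299)/(99/10) = -3400/29601
  n = 4: D(4) = 4(4 + 3/10) = 86/5; numerator = 4(-3400/29601) - 3(605/299) = -193285/29601; a_4 = (-193285/29601)/(86/5) = -22475/59202

r = -1/2; a_0 = 1; a_1 = 40/13; a_2 = 605/299; a_3 = -3400/29601; a_4 = -22475/59202


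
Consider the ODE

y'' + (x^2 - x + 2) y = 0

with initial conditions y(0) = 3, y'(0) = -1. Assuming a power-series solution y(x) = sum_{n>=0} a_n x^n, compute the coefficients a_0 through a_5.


Ansatz: y(x) = sum_{n>=0} a_n x^n, so y'(x) = sum_{n>=1} n a_n x^(n-1) and y''(x) = sum_{n>=2} n(n-1) a_n x^(n-2).
Substitute into P(x) y'' + Q(x) y' + R(x) y = 0 with P(x) = 1, Q(x) = 0, R(x) = x^2 - x + 2, and match powers of x.
Initial conditions: a_0 = 3, a_1 = -1.
Setting the coefficient of each power of x to zero and solving order by order (substituting the coefficients already found):
  x^0: 2 a_2 + 2 a_0 = 0  ->  2 a_2 = -2 a_0 = -6  ->  a_2 = -3
  x^1: 6 a_3 + 2 a_1 - a_0 = 0  ->  6 a_3 = -2 a_1 + a_0 = 5  ->  a_3 = 5/6
  x^2: 12 a_4 + 2 a_2 - a_1 + a_0 = 0  ->  12 a_4 = -2 a_2 + a_1 - a_0 = 2  ->  a_4 = 1/6
  x^3: 20 a_5 + 2 a_3 - a_2 + a_1 = 0  ->  20 a_5 = -2 a_3 + a_2 - a_1 = -11/3  ->  a_5 = -11/60
Truncated series: y(x) = 3 - x - 3 x^2 + (5/6) x^3 + (1/6) x^4 - (11/60) x^5 + O(x^6).

a_0 = 3; a_1 = -1; a_2 = -3; a_3 = 5/6; a_4 = 1/6; a_5 = -11/60


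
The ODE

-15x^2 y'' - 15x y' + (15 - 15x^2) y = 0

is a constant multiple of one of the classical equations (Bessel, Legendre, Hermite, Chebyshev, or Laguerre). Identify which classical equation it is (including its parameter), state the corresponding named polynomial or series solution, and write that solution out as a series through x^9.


All three coefficients share the factor -15; dividing through by -15 gives  x^2 y'' + x y' + (x^2 - 1) y = 0.
This matches the Bessel equation x^2 y'' + x y' + (x^2 - nu^2) y = 0 with nu^2 = 1, so nu = 1; the solution bounded at x = 0 is J_1(x).
Frobenius at x = 0: indicial roots ±nu; for r = nu the recurrence k(k + 2nu) c_k = -c_{k-2} gives the standard series J_nu(x) = sum_{k>=0} (-1)^k / (k! (k+nu)!) (x/2)^(2k+nu). Evaluate the first 5 terms:
  k = 0: (-1)^0 / (0! * 1! * 2^1) x^1 = 1/(1*1*2) x^1 = (1/2) x^1
  k = 1: (-1)^1 / (1! * 2! * 2^3) x^3 = -1/(1*2*8) x^3 = (-1/16) x^3
  k = 2: (-1)^2 / (2! * 3! * 2^5) x^5 = 1/(2*6*32) x^5 = (1/384) x^5
  k = 3: (-1)^3 / (3! * 4! * 2^7) x^7 = -1/(6*24*128) x^7 = (-1/18432) x^7
  k = 4: (-1)^4 / (4! * 5! * 2^9) x^9 = 1/(24*120*512) x^9 = (1/1474560) x^9
Hence J_1(x) = x^9/1474560 - x^7/18432 + x^5/384 - x^3/16 + x/2 + ....

J_1(x); series = x^9/1474560 - x^7/18432 + x^5/384 - x^3/16 + x/2


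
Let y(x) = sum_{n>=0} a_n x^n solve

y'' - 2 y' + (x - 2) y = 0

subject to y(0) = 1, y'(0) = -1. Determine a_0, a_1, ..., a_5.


Ansatz: y(x) = sum_{n>=0} a_n x^n, so y'(x) = sum_{n>=1} n a_n x^(n-1) and y''(x) = sum_{n>=2} n(n-1) a_n x^(n-2).
Substitute into P(x) y'' + Q(x) y' + R(x) y = 0 with P(x) = 1, Q(x) = -2, R(x) = x - 2, and match powers of x.
Initial conditions: a_0 = 1, a_1 = -1.
Setting the coefficient of each power of x to zero and solving order by order (substituting the coefficients already found):
  x^0: 2 a_2 - 2 a_1 - 2 a_0 = 0  ->  2 a_2 = 2 a_1 + 2 a_0 = 0  ->  a_2 = 0
  x^1: 6 a_3 - 4 a_2 - 2 a_1 + a_0 = 0  ->  6 a_3 = 4 a_2 + 2 a_1 - a_0 = -3  ->  a_3 = -1/2
  x^2: 12 a_4 - 6 a_3 - 2 a_2 + a_1 = 0  ->  12 a_4 = 6 a_3 + 2 a_2 - a_1 = -2  ->  a_4 = -1/6
  x^3: 20 a_5 - 8 a_4 - 2 a_3 + a_2 = 0  ->  20 a_5 = 8 a_4 + 2 a_3 - a_2 = -7/3  ->  a_5 = -7/60
Truncated series: y(x) = 1 - x - (1/2) x^3 - (1/6) x^4 - (7/60) x^5 + O(x^6).

a_0 = 1; a_1 = -1; a_2 = 0; a_3 = -1/2; a_4 = -1/6; a_5 = -7/60


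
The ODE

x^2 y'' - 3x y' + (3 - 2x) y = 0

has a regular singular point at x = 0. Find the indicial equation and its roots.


Divide by x^2 to reach normal form y'' + P_1(x) y' + P_2(x) y = 0 with P_1(x) = -3/x and P_2(x) = -2/x + 3/x^2.
x = 0 is a singular point because the y'-coefficient -3/x has a pole at x = 0 and the y-coefficient -2/x + 3/x^2 has a pole at x = 0.
It is a regular singular point because x P_1(x) = p(x) = -3 and x^2 P_2(x) = q(x) = 3 - 2x are polynomials, hence analytic at x = 0.
p(0) = -3,  q(0) = 3.
Indicial equation: r(r-1) + p(0) r + q(0) = 0, i.e. r^2 + (p(0) - 1) r + q(0) = 0, i.e. r^2 - 4 r + 3 = 0.
Discriminant: (-4)^2 - 4(3) = 4, so r = (4 ± 2)/2.
Solving: r_1 = 3, r_2 = 1.

indicial: r^2 - 4 r + 3 = 0; roots r_1 = 3, r_2 = 1


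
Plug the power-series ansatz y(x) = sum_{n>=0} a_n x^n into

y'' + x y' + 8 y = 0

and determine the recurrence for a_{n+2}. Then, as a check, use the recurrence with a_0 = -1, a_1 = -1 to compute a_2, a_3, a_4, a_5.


Substitute y = sum_n a_n x^n.
y''(x) has coefficient (n+2)(n+1) a_{n+2} at x^n;
x y'(x) has coefficient n a_n at x^n (shift);
8 y(x) has coefficient 8 a_n at x^n.
Matching x^n: (n+2)(n+1) a_{n+2} + (n + 8) a_n = 0.
Thus a_{n+2} = (-n - 8) / ((n+1)(n+2)) * a_n.

Check with a_0 = -1, a_1 = -1 (apply the recurrence for n = 0, 1, 2, 3): a_0 = -1, a_1 = -1, a_2 = 4, a_3 = 3/2, a_4 = -10/3, a_5 = -33/40.

a_(n+2) = (-n - 8) / ((n+1)(n+2)) * a_n; check: a_0 = -1, a_1 = -1, a_2 = 4, a_3 = 3/2, a_4 = -10/3, a_5 = -33/40


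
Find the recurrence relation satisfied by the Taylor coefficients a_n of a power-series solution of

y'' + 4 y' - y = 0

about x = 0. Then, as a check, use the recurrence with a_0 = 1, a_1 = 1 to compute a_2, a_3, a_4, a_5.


Substitute y = sum_n a_n x^n.
y''(x) has coefficient (n+2)(n+1) a_{n+2} at x^n;
4 y'(x) has coefficient 4 (n+1) a_{n+1} at x^n;
-y(x) has coefficient -1 a_n at x^n.
Matching x^n: (n+2)(n+1) a_{n+2} + 4 (n+1) a_{n+1} - 1 a_n = 0.
Thus a_{n+2} = [-4 (n+1) a_{n+1} + 1 a_n] / ((n+1)(n+2)).

Check with a_0 = 1, a_1 = 1 (apply the recurrence for n = 0, 1, 2, 3): a_0 = 1, a_1 = 1, a_2 = -3/2, a_3 = 13/6, a_4 = -55/24, a_5 = 233/120.

a_(n+2) = [-4 (n+1) a_(n+1) + 1 a_n] / ((n+1)(n+2)); check: a_0 = 1, a_1 = 1, a_2 = -3/2, a_3 = 13/6, a_4 = -55/24, a_5 = 233/120


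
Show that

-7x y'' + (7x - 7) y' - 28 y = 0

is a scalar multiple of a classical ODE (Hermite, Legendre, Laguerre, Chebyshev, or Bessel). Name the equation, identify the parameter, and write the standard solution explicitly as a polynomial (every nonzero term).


All three coefficients share the factor -7; dividing through by -7 gives  x y'' + (1 - x) y' + 4 y = 0.
This matches the Laguerre equation x y'' + (1 - x) y' + n y = 0 with n = 4; the polynomial solution is L_4(x).
With y = sum_k a_k x^k, matching x^k gives (k+1)k a_{k+1} + (k+1) a_{k+1} - k a_k + n a_k = 0, i.e. (k+1)^2 a_{k+1} = (k - n) a_k = (k - 4) a_k. The right side vanishes at k = 4, so the series terminates at degree 4.
Standard normalization L_n(0) = 1 gives a_0 = 1. Work upward with a_{k+1} = (k - 4) a_k / (k+1)^2:
  a_1 = (0 - 4)(1) / 1^2 = -4/1 = -4
  a_2 = (1 - 4)(-4) / 2^2 = 12/4 = 3
  a_3 = (2 - 4)(3) / 3^2 = -6/9 = -2/3
  a_4 = (3 - 4)(-2/3) / 4^2 = (2/3)/16 = 1/24
Hence L_4(x) = x^4/24 - 2 x^3/3 + 3 x^2 - 4 x + 1.

L_4(x); series = x^4/24 - 2 x^3/3 + 3 x^2 - 4 x + 1


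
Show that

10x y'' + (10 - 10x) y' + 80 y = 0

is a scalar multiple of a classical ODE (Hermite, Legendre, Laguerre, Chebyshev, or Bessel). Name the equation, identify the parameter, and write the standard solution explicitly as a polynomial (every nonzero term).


All three coefficients share the factor 10; dividing through by 10 gives  x y'' + (1 - x) y' + 8 y = 0.
This matches the Laguerre equation x y'' + (1 - x) y' + n y = 0 with n = 8; the polynomial solution is L_8(x).
With y = sum_k a_k x^k, matching x^k gives (k+1)k a_{k+1} + (k+1) a_{k+1} - k a_k + n a_k = 0, i.e. (k+1)^2 a_{k+1} = (k - n) a_k = (k - 8) a_k. The right side vanishes at k = 8, so the series terminates at degree 8.
Standard normalization L_n(0) = 1 gives a_0 = 1. Work upward with a_{k+1} = (k - 8) a_k / (k+1)^2:
  a_1 = (0 - 8)(1) / 1^2 = -8/1 = -8
  a_2 = (1 - 8)(-8) / 2^2 = 56/4 = 14
  a_3 = (2 - 8)(14) / 3^2 = -84/9 = -28/3
  a_4 = (3 - 8)(-28/3) / 4^2 = (140/3)/16 = 35/12
  a_5 = (4 - 8)(35/12) / 5^2 = (-35/3)/25 = -7/15
  a_6 = (5 - 8)(-7/15) / 6^2 = (7/5)/36 = 7/180
  a_7 = (6 - 8)(7/180) / 7^2 = (-7/90)/49 = -1/630
  a_8 = (7 - 8)(-1/630) / 8^2 = (1/630)/64 = 1/40320
Hence L_8(x) = x^8/40320 - x^7/630 + 7 x^6/180 - 7 x^5/15 + 35 x^4/12 - 28 x^3/3 + 14 x^2 - 8 x + 1.

L_8(x); series = x^8/40320 - x^7/630 + 7 x^6/180 - 7 x^5/15 + 35 x^4/12 - 28 x^3/3 + 14 x^2 - 8 x + 1


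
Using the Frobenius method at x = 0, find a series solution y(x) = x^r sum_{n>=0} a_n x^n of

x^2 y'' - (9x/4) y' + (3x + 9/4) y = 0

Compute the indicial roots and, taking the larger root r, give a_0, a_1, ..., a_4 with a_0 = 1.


Write in Frobenius form y'' + (p(x)/x) y' + (q(x)/x^2) y = 0:
  p(x) = -9/4,  q(x) = 3x + 9/4.
Indicial equation: r(r-1) + (-9/4) r + (9/4) = 0 -> roots r_1 = 9/4, r_2 = 1.
Take r = r_1 = 9/4. Let y(x) = x^r sum_{n>=0} a_n x^n with a_0 = 1.
Substitute y = x^r sum a_n x^n and match x^{r+n}. The recurrence is
  D(n) a_n + 3 a_{n-1} = 0,  where D(n) = (r+n)(r+n-1) + (-9/4)(r+n) + (9/4).
  a_n = -3 / D(n) * a_{n-1}.
Since the indicial polynomial factors as (r - r_1)(r - r_2), D(n) = (r_1 + n - r_1)(r_1 + n - r_2) = n(n + 5/4).
Evaluating step by step (a_0 = 1):
  n = 1: D(1) = 1(1 + 5/4) = 9/4; numerator = -3(1) = -3; a_1 = (-3)/(9/4) = -4/3
  n = 2: D(2) = 2(2 + 5/4) = 13/2; numerator = -3(-4/3) = 4; a_2 = (4)/(13/2) = 8/13
  n = 3: D(3) = 3(3 + 5/4) = 51/4; numerator = -3(8/13) = -24/13; a_3 = (-24/13)/(51/4) = -32/221
  n = 4: D(4) = 4(4 + 5/4) = 21; numerator = -3(-32/221) = 96/221; a_4 = (96/221)/(21) = 32/1547

r = 9/4; a_0 = 1; a_1 = -4/3; a_2 = 8/13; a_3 = -32/221; a_4 = 32/1547


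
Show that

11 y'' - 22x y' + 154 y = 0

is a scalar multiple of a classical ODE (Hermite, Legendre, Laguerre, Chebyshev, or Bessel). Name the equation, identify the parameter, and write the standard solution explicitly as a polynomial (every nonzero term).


All three coefficients share the factor 11; dividing through by 11 gives  y'' - 2x y' + 14 y = 0.
This matches the Hermite equation y'' - 2x y' + 2n y = 0 with 2n = 14, so n = 7; the polynomial solution is H_7(x).
With y = sum_k a_k x^k, matching x^k gives (k+2)(k+1) a_{k+2} = 2(k - n) a_k = 2(k - 7) a_k. The right side vanishes at k = 7, so the series with the parity of 7 terminates at degree 7.
Standard normalization: leading coefficient of H_n is 2^n, so a_7 = 2^7 = 128. Work downward with a_k = (k+1)(k+2) a_{k+2} / (2(k - n)):
  a_5 = (6)(7)(128) / (2(5 - 7)) = 5376/(-4) = -1344
  a_3 = (4)(5)(-1344) / (2(3 - 7)) = -26880/(-8) = 3360
  a_1 = (2)(3)(3360) / (2(1 - 7)) = 20160/(-12) = -1680
Hence H_7(x) = 128 x^7 - 1344 x^5 + 3360 x^3 - 1680 x.

H_7(x); series = 128 x^7 - 1344 x^5 + 3360 x^3 - 1680 x


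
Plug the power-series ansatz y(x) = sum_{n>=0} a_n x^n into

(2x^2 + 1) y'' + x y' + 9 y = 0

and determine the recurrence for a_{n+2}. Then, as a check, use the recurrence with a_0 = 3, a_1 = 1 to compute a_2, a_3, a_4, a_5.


Substitute y = sum_n a_n x^n.
(1 + 2 x^2) y'' contributes (n+2)(n+1) a_{n+2} + 2 n(n-1) a_n at x^n.
x y'(x) contributes n a_n at x^n.
9 y(x) contributes 9 a_n at x^n.
Matching x^n: (n+2)(n+1) a_{n+2} + (2 n(n-1) + n + 9) a_n = 0.
Thus a_{n+2} = (-2 n(n-1) - n - 9) / ((n+1)(n+2)) * a_n.

Check with a_0 = 3, a_1 = 1 (apply the recurrence for n = 0, 1, 2, 3): a_0 = 3, a_1 = 1, a_2 = -27/2, a_3 = -5/3, a_4 = 135/8, a_5 = 2.

a_(n+2) = (-2 n(n-1) - n - 9) / ((n+1)(n+2)) * a_n; check: a_0 = 3, a_1 = 1, a_2 = -27/2, a_3 = -5/3, a_4 = 135/8, a_5 = 2


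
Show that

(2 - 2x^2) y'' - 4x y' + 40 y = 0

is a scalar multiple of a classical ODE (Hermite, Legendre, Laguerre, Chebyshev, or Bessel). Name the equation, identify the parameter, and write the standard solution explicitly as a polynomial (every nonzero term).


All three coefficients share the factor 2; dividing through by 2 gives  (1 - x^2) y'' - 2x y' + 20 y = 0.
This matches the Legendre equation (1 - x^2) y'' - 2x y' + n(n+1) y = 0 (note the -2x y' term) with n(n+1) = 20, so n = 4; the polynomial solution is P_4(x).
With y = sum_k a_k x^k, matching x^k gives (k+2)(k+1) a_{k+2} = [k(k+1) - n(n+1)] a_k = (k - 4)(k + 5) a_k. The right side vanishes at k = 4, so the series with the parity of 4 terminates at degree 4.
Standard normalization (P_n(1) = 1): leading coefficient (2n)!/(2^n (n!)^2) = 40320/(16*576) = 35/8, so a_4 = 35/8. Work downward with a_k = (k+1)(k+2) a_{k+2} / ((k - 4)(k + 5)):
  a_2 = (3)(4)(35/8) / ((2 - 4)(2 + 5)) = (105/2)/(-14) = -15/4
  a_0 = (1)(2)(-15/4) / ((0 - 4)(0 + 5)) = (-15/2)/(-20) = 3/8
Hence P_4(x) = 35 x^4/8 - 15 x^2/4 + 3/8.

P_4(x); series = 35 x^4/8 - 15 x^2/4 + 3/8


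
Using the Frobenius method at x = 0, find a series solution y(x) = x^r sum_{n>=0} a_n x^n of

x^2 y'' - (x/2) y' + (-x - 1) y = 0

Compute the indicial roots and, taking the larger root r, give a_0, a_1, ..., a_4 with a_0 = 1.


Write in Frobenius form y'' + (p(x)/x) y' + (q(x)/x^2) y = 0:
  p(x) = -1/2,  q(x) = -x - 1.
Indicial equation: r(r-1) + (-1/2) r + (-1) = 0 -> roots r_1 = 2, r_2 = -1/2.
Take r = r_1 = 2. Let y(x) = x^r sum_{n>=0} a_n x^n with a_0 = 1.
Substitute y = x^r sum a_n x^n and match x^{r+n}. The recurrence is
  D(n) a_n - 1 a_{n-1} = 0,  where D(n) = (r+n)(r+n-1) + (-1/2)(r+n) + (-1).
  a_n = 1 / D(n) * a_{n-1}.
Since the indicial polynomial factors as (r - r_1)(r - r_2), D(n) = (r_1 + n - r_1)(r_1 + n - r_2) = n(n + 5/2).
Evaluating step by step (a_0 = 1):
  n = 1: D(1) = 1(1 + 5/2) = 7/2; numerator = 1(1) = 1; a_1 = (1)/(7/2) = 2/7
  n = 2: D(2) = 2(2 + 5/2) = 9; numerator = 1(2/7) = 2/7; a_2 = (2/7)/(9) = 2/63
  n = 3: D(3) = 3(3 + 5/2) = 33/2; numerator = 1(2/63) = 2/63; a_3 = (2/63)/(33/2) = 4/2079
  n = 4: D(4) = 4(4 + 5/2) = 26; numerator = 1(4/2079) = 4/2079; a_4 = (4/2079)/(26) = 2/27027

r = 2; a_0 = 1; a_1 = 2/7; a_2 = 2/63; a_3 = 4/2079; a_4 = 2/27027


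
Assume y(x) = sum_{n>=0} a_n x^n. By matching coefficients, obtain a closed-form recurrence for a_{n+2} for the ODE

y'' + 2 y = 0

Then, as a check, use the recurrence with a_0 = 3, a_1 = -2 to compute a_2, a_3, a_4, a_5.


Substitute y = sum_n a_n x^n into y'' + (const) y = 0.
y''(x) = sum_{n>=0} (n+2)(n+1) a_{n+2} x^n.
The ODE becomes sum_n [(n+2)(n+1) a_{n+2} + 2 a_n] x^n = 0.
Setting each coefficient to zero gives the recurrence:
  (n+2)(n+1) a_{n+2} + 2 a_n = 0,
  a_{n+2} = -2 / ((n+1)(n+2)) a_n.

Check with a_0 = 3, a_1 = -2 (apply the recurrence for n = 0, 1, 2, 3): a_0 = 3, a_1 = -2, a_2 = -3, a_3 = 2/3, a_4 = 1/2, a_5 = -1/15.

a_{n+2} = -2/((n+1)(n+2)) * a_n; check: a_0 = 3, a_1 = -2, a_2 = -3, a_3 = 2/3, a_4 = 1/2, a_5 = -1/15


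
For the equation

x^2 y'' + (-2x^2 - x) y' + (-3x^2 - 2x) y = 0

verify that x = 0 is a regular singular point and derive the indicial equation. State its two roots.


Divide by x^2 to reach normal form y'' + P_1(x) y' + P_2(x) y = 0 with P_1(x) = -2 - 1/x and P_2(x) = -3 - 2/x.
x = 0 is a singular point because the y'-coefficient -2 - 1/x has a pole at x = 0 and the y-coefficient -3 - 2/x has a pole at x = 0.
It is a regular singular point because x P_1(x) = p(x) = -2x - 1 and x^2 P_2(x) = q(x) = -3x^2 - 2x are polynomials, hence analytic at x = 0.
p(0) = -1,  q(0) = 0.
Indicial equation: r(r-1) + p(0) r + q(0) = 0, i.e. r^2 + (p(0) - 1) r + q(0) = 0, i.e. r^2 - 2 r = 0.
Discriminant: (-2)^2 - 4(0) = 4, so r = (2 ± 2)/2.
Solving: r_1 = 2, r_2 = 0.

indicial: r^2 - 2 r = 0; roots r_1 = 2, r_2 = 0


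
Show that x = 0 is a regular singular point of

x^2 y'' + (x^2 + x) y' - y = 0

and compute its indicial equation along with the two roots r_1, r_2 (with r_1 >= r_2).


Divide by x^2 to reach normal form y'' + P_1(x) y' + P_2(x) y = 0 with P_1(x) = 1 + 1/x and P_2(x) = -1/x^2.
x = 0 is a singular point because the y'-coefficient 1 + 1/x has a pole at x = 0 and the y-coefficient -1/x^2 has a pole at x = 0.
It is a regular singular point because x P_1(x) = p(x) = x + 1 and x^2 P_2(x) = q(x) = -1 are polynomials, hence analytic at x = 0.
p(0) = 1,  q(0) = -1.
Indicial equation: r(r-1) + p(0) r + q(0) = 0, i.e. r^2 + (p(0) - 1) r + q(0) = 0, i.e. r^2 - 1 = 0.
Discriminant: (0)^2 - 4(-1) = 4, so r = (0 ± 2)/2.
Solving: r_1 = 1, r_2 = -1.

indicial: r^2 - 1 = 0; roots r_1 = 1, r_2 = -1
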